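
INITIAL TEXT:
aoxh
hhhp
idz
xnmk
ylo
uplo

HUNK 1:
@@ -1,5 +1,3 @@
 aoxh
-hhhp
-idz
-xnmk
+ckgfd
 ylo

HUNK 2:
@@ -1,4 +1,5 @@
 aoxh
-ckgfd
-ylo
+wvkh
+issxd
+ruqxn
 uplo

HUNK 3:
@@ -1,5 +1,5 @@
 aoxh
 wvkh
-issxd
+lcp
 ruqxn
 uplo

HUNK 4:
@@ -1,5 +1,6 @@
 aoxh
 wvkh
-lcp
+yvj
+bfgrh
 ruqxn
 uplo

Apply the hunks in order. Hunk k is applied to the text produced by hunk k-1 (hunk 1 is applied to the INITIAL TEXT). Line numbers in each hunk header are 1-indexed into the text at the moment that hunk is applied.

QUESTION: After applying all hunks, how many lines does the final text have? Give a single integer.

Answer: 6

Derivation:
Hunk 1: at line 1 remove [hhhp,idz,xnmk] add [ckgfd] -> 4 lines: aoxh ckgfd ylo uplo
Hunk 2: at line 1 remove [ckgfd,ylo] add [wvkh,issxd,ruqxn] -> 5 lines: aoxh wvkh issxd ruqxn uplo
Hunk 3: at line 1 remove [issxd] add [lcp] -> 5 lines: aoxh wvkh lcp ruqxn uplo
Hunk 4: at line 1 remove [lcp] add [yvj,bfgrh] -> 6 lines: aoxh wvkh yvj bfgrh ruqxn uplo
Final line count: 6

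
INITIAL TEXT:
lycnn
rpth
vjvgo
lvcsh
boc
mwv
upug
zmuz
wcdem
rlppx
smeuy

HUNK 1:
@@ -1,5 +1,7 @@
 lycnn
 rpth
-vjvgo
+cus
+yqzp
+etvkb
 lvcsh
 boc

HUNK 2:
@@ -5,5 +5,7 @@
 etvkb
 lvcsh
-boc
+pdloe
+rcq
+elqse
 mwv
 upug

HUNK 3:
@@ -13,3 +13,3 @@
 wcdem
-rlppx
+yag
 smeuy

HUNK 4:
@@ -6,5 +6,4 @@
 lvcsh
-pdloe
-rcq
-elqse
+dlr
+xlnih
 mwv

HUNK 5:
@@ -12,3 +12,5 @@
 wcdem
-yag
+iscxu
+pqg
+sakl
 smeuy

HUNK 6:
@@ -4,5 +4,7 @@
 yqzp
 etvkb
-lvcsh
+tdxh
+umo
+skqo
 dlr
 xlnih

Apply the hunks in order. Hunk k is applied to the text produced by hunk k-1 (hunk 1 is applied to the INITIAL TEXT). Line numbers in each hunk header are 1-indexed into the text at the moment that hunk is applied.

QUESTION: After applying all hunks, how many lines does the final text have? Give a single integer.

Answer: 18

Derivation:
Hunk 1: at line 1 remove [vjvgo] add [cus,yqzp,etvkb] -> 13 lines: lycnn rpth cus yqzp etvkb lvcsh boc mwv upug zmuz wcdem rlppx smeuy
Hunk 2: at line 5 remove [boc] add [pdloe,rcq,elqse] -> 15 lines: lycnn rpth cus yqzp etvkb lvcsh pdloe rcq elqse mwv upug zmuz wcdem rlppx smeuy
Hunk 3: at line 13 remove [rlppx] add [yag] -> 15 lines: lycnn rpth cus yqzp etvkb lvcsh pdloe rcq elqse mwv upug zmuz wcdem yag smeuy
Hunk 4: at line 6 remove [pdloe,rcq,elqse] add [dlr,xlnih] -> 14 lines: lycnn rpth cus yqzp etvkb lvcsh dlr xlnih mwv upug zmuz wcdem yag smeuy
Hunk 5: at line 12 remove [yag] add [iscxu,pqg,sakl] -> 16 lines: lycnn rpth cus yqzp etvkb lvcsh dlr xlnih mwv upug zmuz wcdem iscxu pqg sakl smeuy
Hunk 6: at line 4 remove [lvcsh] add [tdxh,umo,skqo] -> 18 lines: lycnn rpth cus yqzp etvkb tdxh umo skqo dlr xlnih mwv upug zmuz wcdem iscxu pqg sakl smeuy
Final line count: 18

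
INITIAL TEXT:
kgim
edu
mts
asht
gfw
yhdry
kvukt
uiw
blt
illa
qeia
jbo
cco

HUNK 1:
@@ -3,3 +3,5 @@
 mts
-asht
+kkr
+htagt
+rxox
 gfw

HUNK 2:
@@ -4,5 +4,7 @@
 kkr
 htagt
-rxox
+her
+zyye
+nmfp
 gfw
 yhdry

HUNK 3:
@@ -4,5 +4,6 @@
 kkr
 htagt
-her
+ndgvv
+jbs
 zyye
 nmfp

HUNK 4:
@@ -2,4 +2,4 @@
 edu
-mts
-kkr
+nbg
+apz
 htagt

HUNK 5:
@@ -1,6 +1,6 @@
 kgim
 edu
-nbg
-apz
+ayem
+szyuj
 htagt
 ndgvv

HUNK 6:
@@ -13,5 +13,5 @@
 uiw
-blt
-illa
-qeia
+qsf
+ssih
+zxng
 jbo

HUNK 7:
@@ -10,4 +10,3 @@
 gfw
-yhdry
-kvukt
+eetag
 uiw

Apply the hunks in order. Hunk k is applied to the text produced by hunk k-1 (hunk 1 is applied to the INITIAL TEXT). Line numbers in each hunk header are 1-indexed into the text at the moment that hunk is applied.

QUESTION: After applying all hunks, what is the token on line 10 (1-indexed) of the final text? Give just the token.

Answer: gfw

Derivation:
Hunk 1: at line 3 remove [asht] add [kkr,htagt,rxox] -> 15 lines: kgim edu mts kkr htagt rxox gfw yhdry kvukt uiw blt illa qeia jbo cco
Hunk 2: at line 4 remove [rxox] add [her,zyye,nmfp] -> 17 lines: kgim edu mts kkr htagt her zyye nmfp gfw yhdry kvukt uiw blt illa qeia jbo cco
Hunk 3: at line 4 remove [her] add [ndgvv,jbs] -> 18 lines: kgim edu mts kkr htagt ndgvv jbs zyye nmfp gfw yhdry kvukt uiw blt illa qeia jbo cco
Hunk 4: at line 2 remove [mts,kkr] add [nbg,apz] -> 18 lines: kgim edu nbg apz htagt ndgvv jbs zyye nmfp gfw yhdry kvukt uiw blt illa qeia jbo cco
Hunk 5: at line 1 remove [nbg,apz] add [ayem,szyuj] -> 18 lines: kgim edu ayem szyuj htagt ndgvv jbs zyye nmfp gfw yhdry kvukt uiw blt illa qeia jbo cco
Hunk 6: at line 13 remove [blt,illa,qeia] add [qsf,ssih,zxng] -> 18 lines: kgim edu ayem szyuj htagt ndgvv jbs zyye nmfp gfw yhdry kvukt uiw qsf ssih zxng jbo cco
Hunk 7: at line 10 remove [yhdry,kvukt] add [eetag] -> 17 lines: kgim edu ayem szyuj htagt ndgvv jbs zyye nmfp gfw eetag uiw qsf ssih zxng jbo cco
Final line 10: gfw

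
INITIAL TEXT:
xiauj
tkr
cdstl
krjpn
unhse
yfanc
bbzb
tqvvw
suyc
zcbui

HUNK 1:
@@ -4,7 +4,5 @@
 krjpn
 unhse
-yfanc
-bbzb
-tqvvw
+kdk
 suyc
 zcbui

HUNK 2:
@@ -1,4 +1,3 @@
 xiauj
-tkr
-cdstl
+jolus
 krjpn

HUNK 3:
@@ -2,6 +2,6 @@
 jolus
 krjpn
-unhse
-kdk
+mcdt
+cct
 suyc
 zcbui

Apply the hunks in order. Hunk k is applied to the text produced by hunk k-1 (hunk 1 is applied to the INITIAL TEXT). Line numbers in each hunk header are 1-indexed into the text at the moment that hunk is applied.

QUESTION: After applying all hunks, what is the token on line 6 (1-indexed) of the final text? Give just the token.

Hunk 1: at line 4 remove [yfanc,bbzb,tqvvw] add [kdk] -> 8 lines: xiauj tkr cdstl krjpn unhse kdk suyc zcbui
Hunk 2: at line 1 remove [tkr,cdstl] add [jolus] -> 7 lines: xiauj jolus krjpn unhse kdk suyc zcbui
Hunk 3: at line 2 remove [unhse,kdk] add [mcdt,cct] -> 7 lines: xiauj jolus krjpn mcdt cct suyc zcbui
Final line 6: suyc

Answer: suyc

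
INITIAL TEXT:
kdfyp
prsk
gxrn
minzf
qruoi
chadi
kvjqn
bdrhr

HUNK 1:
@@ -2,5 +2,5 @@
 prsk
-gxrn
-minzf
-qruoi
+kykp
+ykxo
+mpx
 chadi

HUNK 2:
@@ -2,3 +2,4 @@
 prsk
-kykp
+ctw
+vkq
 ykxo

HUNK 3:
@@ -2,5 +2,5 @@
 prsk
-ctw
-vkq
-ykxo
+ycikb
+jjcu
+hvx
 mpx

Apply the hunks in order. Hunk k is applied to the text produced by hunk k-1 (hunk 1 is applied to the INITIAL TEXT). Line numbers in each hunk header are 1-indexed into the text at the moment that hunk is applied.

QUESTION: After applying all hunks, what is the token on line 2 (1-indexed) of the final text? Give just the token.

Hunk 1: at line 2 remove [gxrn,minzf,qruoi] add [kykp,ykxo,mpx] -> 8 lines: kdfyp prsk kykp ykxo mpx chadi kvjqn bdrhr
Hunk 2: at line 2 remove [kykp] add [ctw,vkq] -> 9 lines: kdfyp prsk ctw vkq ykxo mpx chadi kvjqn bdrhr
Hunk 3: at line 2 remove [ctw,vkq,ykxo] add [ycikb,jjcu,hvx] -> 9 lines: kdfyp prsk ycikb jjcu hvx mpx chadi kvjqn bdrhr
Final line 2: prsk

Answer: prsk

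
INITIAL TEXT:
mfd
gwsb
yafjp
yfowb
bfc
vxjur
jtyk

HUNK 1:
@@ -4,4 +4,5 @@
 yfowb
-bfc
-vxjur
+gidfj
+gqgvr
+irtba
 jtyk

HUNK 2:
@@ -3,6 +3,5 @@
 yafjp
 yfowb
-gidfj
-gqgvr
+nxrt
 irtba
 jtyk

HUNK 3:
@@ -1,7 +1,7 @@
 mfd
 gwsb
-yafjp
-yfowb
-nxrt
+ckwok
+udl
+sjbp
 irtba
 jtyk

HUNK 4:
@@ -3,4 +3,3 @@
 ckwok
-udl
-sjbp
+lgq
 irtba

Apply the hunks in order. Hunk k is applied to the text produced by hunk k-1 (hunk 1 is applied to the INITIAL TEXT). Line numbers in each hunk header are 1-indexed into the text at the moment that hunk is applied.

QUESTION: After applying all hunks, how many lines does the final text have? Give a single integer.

Answer: 6

Derivation:
Hunk 1: at line 4 remove [bfc,vxjur] add [gidfj,gqgvr,irtba] -> 8 lines: mfd gwsb yafjp yfowb gidfj gqgvr irtba jtyk
Hunk 2: at line 3 remove [gidfj,gqgvr] add [nxrt] -> 7 lines: mfd gwsb yafjp yfowb nxrt irtba jtyk
Hunk 3: at line 1 remove [yafjp,yfowb,nxrt] add [ckwok,udl,sjbp] -> 7 lines: mfd gwsb ckwok udl sjbp irtba jtyk
Hunk 4: at line 3 remove [udl,sjbp] add [lgq] -> 6 lines: mfd gwsb ckwok lgq irtba jtyk
Final line count: 6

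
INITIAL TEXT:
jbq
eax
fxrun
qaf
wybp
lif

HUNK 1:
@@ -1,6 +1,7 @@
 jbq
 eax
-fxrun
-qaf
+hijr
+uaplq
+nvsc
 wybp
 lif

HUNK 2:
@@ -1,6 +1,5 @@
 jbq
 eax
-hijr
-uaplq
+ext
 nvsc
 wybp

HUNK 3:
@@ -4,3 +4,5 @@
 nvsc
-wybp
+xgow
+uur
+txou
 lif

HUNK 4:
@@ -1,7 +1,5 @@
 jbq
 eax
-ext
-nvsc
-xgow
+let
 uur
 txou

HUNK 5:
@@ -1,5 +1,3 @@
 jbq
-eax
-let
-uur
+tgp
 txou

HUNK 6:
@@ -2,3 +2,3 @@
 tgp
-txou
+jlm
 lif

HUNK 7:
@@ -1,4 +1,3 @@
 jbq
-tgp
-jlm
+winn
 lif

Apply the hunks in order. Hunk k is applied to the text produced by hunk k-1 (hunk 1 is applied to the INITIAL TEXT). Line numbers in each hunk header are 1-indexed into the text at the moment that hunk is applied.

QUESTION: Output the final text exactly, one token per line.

Hunk 1: at line 1 remove [fxrun,qaf] add [hijr,uaplq,nvsc] -> 7 lines: jbq eax hijr uaplq nvsc wybp lif
Hunk 2: at line 1 remove [hijr,uaplq] add [ext] -> 6 lines: jbq eax ext nvsc wybp lif
Hunk 3: at line 4 remove [wybp] add [xgow,uur,txou] -> 8 lines: jbq eax ext nvsc xgow uur txou lif
Hunk 4: at line 1 remove [ext,nvsc,xgow] add [let] -> 6 lines: jbq eax let uur txou lif
Hunk 5: at line 1 remove [eax,let,uur] add [tgp] -> 4 lines: jbq tgp txou lif
Hunk 6: at line 2 remove [txou] add [jlm] -> 4 lines: jbq tgp jlm lif
Hunk 7: at line 1 remove [tgp,jlm] add [winn] -> 3 lines: jbq winn lif

Answer: jbq
winn
lif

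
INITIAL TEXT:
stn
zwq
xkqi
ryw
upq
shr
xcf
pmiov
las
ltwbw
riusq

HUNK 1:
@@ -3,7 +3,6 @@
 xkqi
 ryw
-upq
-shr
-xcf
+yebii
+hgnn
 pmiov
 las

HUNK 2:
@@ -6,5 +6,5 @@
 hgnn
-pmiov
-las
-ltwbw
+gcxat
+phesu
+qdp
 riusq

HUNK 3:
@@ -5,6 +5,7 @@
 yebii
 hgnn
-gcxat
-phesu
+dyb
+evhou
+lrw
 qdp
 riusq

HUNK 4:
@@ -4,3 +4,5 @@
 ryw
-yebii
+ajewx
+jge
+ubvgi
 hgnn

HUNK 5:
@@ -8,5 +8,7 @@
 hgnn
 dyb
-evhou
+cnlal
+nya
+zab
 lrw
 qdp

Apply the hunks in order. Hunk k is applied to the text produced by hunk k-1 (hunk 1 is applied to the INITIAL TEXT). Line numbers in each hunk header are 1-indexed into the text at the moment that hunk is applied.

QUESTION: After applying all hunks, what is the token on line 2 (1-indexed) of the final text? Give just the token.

Answer: zwq

Derivation:
Hunk 1: at line 3 remove [upq,shr,xcf] add [yebii,hgnn] -> 10 lines: stn zwq xkqi ryw yebii hgnn pmiov las ltwbw riusq
Hunk 2: at line 6 remove [pmiov,las,ltwbw] add [gcxat,phesu,qdp] -> 10 lines: stn zwq xkqi ryw yebii hgnn gcxat phesu qdp riusq
Hunk 3: at line 5 remove [gcxat,phesu] add [dyb,evhou,lrw] -> 11 lines: stn zwq xkqi ryw yebii hgnn dyb evhou lrw qdp riusq
Hunk 4: at line 4 remove [yebii] add [ajewx,jge,ubvgi] -> 13 lines: stn zwq xkqi ryw ajewx jge ubvgi hgnn dyb evhou lrw qdp riusq
Hunk 5: at line 8 remove [evhou] add [cnlal,nya,zab] -> 15 lines: stn zwq xkqi ryw ajewx jge ubvgi hgnn dyb cnlal nya zab lrw qdp riusq
Final line 2: zwq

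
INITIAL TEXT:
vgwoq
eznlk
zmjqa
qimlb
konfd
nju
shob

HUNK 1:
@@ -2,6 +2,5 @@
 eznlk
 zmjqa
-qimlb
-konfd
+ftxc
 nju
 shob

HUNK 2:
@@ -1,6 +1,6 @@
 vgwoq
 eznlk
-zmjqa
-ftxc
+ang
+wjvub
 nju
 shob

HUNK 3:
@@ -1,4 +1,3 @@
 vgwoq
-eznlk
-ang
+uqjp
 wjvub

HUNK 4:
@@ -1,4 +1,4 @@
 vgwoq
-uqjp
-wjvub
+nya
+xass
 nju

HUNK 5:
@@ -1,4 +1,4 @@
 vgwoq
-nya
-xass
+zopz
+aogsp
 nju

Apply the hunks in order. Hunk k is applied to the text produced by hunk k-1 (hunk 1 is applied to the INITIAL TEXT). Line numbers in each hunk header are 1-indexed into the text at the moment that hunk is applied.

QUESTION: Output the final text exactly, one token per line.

Answer: vgwoq
zopz
aogsp
nju
shob

Derivation:
Hunk 1: at line 2 remove [qimlb,konfd] add [ftxc] -> 6 lines: vgwoq eznlk zmjqa ftxc nju shob
Hunk 2: at line 1 remove [zmjqa,ftxc] add [ang,wjvub] -> 6 lines: vgwoq eznlk ang wjvub nju shob
Hunk 3: at line 1 remove [eznlk,ang] add [uqjp] -> 5 lines: vgwoq uqjp wjvub nju shob
Hunk 4: at line 1 remove [uqjp,wjvub] add [nya,xass] -> 5 lines: vgwoq nya xass nju shob
Hunk 5: at line 1 remove [nya,xass] add [zopz,aogsp] -> 5 lines: vgwoq zopz aogsp nju shob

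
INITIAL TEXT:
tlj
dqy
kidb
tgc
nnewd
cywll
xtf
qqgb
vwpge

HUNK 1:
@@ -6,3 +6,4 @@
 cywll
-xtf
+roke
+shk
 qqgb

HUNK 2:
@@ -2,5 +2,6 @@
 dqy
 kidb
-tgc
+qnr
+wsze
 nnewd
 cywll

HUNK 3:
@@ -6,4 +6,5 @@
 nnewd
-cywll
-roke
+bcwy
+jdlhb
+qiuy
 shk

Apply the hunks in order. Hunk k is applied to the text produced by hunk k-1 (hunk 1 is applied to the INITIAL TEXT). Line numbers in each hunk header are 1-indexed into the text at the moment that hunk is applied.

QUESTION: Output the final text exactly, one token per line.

Hunk 1: at line 6 remove [xtf] add [roke,shk] -> 10 lines: tlj dqy kidb tgc nnewd cywll roke shk qqgb vwpge
Hunk 2: at line 2 remove [tgc] add [qnr,wsze] -> 11 lines: tlj dqy kidb qnr wsze nnewd cywll roke shk qqgb vwpge
Hunk 3: at line 6 remove [cywll,roke] add [bcwy,jdlhb,qiuy] -> 12 lines: tlj dqy kidb qnr wsze nnewd bcwy jdlhb qiuy shk qqgb vwpge

Answer: tlj
dqy
kidb
qnr
wsze
nnewd
bcwy
jdlhb
qiuy
shk
qqgb
vwpge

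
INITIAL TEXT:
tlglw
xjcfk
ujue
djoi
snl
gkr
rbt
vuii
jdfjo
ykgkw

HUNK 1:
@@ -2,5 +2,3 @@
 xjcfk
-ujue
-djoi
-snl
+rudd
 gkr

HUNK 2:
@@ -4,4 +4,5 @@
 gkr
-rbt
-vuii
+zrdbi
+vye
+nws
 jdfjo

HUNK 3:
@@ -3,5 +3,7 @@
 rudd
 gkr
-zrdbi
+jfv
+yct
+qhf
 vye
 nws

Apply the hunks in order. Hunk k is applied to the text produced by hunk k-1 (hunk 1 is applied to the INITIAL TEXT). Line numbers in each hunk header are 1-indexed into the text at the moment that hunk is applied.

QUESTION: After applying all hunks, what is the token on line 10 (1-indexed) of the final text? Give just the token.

Answer: jdfjo

Derivation:
Hunk 1: at line 2 remove [ujue,djoi,snl] add [rudd] -> 8 lines: tlglw xjcfk rudd gkr rbt vuii jdfjo ykgkw
Hunk 2: at line 4 remove [rbt,vuii] add [zrdbi,vye,nws] -> 9 lines: tlglw xjcfk rudd gkr zrdbi vye nws jdfjo ykgkw
Hunk 3: at line 3 remove [zrdbi] add [jfv,yct,qhf] -> 11 lines: tlglw xjcfk rudd gkr jfv yct qhf vye nws jdfjo ykgkw
Final line 10: jdfjo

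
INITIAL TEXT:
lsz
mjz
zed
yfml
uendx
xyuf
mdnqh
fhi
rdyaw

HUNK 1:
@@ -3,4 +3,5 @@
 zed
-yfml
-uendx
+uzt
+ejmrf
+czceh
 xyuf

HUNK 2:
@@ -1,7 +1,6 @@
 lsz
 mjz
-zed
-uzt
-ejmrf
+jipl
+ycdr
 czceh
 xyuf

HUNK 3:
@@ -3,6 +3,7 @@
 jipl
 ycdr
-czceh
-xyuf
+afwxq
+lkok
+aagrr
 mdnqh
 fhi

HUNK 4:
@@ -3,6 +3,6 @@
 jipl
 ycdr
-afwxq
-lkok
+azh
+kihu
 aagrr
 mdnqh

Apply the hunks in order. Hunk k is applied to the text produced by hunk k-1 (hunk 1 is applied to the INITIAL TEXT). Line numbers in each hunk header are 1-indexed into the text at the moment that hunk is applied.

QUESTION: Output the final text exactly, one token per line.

Hunk 1: at line 3 remove [yfml,uendx] add [uzt,ejmrf,czceh] -> 10 lines: lsz mjz zed uzt ejmrf czceh xyuf mdnqh fhi rdyaw
Hunk 2: at line 1 remove [zed,uzt,ejmrf] add [jipl,ycdr] -> 9 lines: lsz mjz jipl ycdr czceh xyuf mdnqh fhi rdyaw
Hunk 3: at line 3 remove [czceh,xyuf] add [afwxq,lkok,aagrr] -> 10 lines: lsz mjz jipl ycdr afwxq lkok aagrr mdnqh fhi rdyaw
Hunk 4: at line 3 remove [afwxq,lkok] add [azh,kihu] -> 10 lines: lsz mjz jipl ycdr azh kihu aagrr mdnqh fhi rdyaw

Answer: lsz
mjz
jipl
ycdr
azh
kihu
aagrr
mdnqh
fhi
rdyaw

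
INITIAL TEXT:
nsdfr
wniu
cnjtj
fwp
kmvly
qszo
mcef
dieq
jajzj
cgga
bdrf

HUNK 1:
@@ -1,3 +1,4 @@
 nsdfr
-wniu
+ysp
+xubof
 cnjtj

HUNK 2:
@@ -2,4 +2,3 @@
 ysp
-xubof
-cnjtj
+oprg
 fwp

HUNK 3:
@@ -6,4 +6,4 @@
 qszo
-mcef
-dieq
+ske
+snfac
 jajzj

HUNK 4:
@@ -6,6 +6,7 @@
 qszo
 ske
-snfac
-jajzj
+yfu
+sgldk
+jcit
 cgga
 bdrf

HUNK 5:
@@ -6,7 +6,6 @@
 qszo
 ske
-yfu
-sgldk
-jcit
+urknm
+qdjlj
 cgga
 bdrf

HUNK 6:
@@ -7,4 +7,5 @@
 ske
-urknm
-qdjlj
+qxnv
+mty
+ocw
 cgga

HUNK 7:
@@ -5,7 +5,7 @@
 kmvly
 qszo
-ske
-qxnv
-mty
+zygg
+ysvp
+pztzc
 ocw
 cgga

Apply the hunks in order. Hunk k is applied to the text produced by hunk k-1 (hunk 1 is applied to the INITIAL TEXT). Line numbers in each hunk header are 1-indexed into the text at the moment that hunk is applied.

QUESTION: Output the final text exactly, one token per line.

Hunk 1: at line 1 remove [wniu] add [ysp,xubof] -> 12 lines: nsdfr ysp xubof cnjtj fwp kmvly qszo mcef dieq jajzj cgga bdrf
Hunk 2: at line 2 remove [xubof,cnjtj] add [oprg] -> 11 lines: nsdfr ysp oprg fwp kmvly qszo mcef dieq jajzj cgga bdrf
Hunk 3: at line 6 remove [mcef,dieq] add [ske,snfac] -> 11 lines: nsdfr ysp oprg fwp kmvly qszo ske snfac jajzj cgga bdrf
Hunk 4: at line 6 remove [snfac,jajzj] add [yfu,sgldk,jcit] -> 12 lines: nsdfr ysp oprg fwp kmvly qszo ske yfu sgldk jcit cgga bdrf
Hunk 5: at line 6 remove [yfu,sgldk,jcit] add [urknm,qdjlj] -> 11 lines: nsdfr ysp oprg fwp kmvly qszo ske urknm qdjlj cgga bdrf
Hunk 6: at line 7 remove [urknm,qdjlj] add [qxnv,mty,ocw] -> 12 lines: nsdfr ysp oprg fwp kmvly qszo ske qxnv mty ocw cgga bdrf
Hunk 7: at line 5 remove [ske,qxnv,mty] add [zygg,ysvp,pztzc] -> 12 lines: nsdfr ysp oprg fwp kmvly qszo zygg ysvp pztzc ocw cgga bdrf

Answer: nsdfr
ysp
oprg
fwp
kmvly
qszo
zygg
ysvp
pztzc
ocw
cgga
bdrf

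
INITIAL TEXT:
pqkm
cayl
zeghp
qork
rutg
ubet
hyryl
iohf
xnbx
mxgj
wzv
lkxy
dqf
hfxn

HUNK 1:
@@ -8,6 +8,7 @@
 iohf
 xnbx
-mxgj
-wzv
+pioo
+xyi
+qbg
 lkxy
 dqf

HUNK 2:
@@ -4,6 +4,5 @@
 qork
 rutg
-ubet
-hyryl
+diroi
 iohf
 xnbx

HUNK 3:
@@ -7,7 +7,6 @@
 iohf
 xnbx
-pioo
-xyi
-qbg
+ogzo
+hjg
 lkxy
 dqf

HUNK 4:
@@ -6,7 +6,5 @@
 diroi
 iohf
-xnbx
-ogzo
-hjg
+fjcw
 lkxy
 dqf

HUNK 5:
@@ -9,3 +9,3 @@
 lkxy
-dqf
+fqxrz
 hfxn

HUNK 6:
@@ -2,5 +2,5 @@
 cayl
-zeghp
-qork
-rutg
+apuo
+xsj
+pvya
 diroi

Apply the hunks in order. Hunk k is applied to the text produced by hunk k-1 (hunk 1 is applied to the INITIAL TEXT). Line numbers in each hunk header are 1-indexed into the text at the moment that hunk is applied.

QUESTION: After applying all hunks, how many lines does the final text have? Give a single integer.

Answer: 11

Derivation:
Hunk 1: at line 8 remove [mxgj,wzv] add [pioo,xyi,qbg] -> 15 lines: pqkm cayl zeghp qork rutg ubet hyryl iohf xnbx pioo xyi qbg lkxy dqf hfxn
Hunk 2: at line 4 remove [ubet,hyryl] add [diroi] -> 14 lines: pqkm cayl zeghp qork rutg diroi iohf xnbx pioo xyi qbg lkxy dqf hfxn
Hunk 3: at line 7 remove [pioo,xyi,qbg] add [ogzo,hjg] -> 13 lines: pqkm cayl zeghp qork rutg diroi iohf xnbx ogzo hjg lkxy dqf hfxn
Hunk 4: at line 6 remove [xnbx,ogzo,hjg] add [fjcw] -> 11 lines: pqkm cayl zeghp qork rutg diroi iohf fjcw lkxy dqf hfxn
Hunk 5: at line 9 remove [dqf] add [fqxrz] -> 11 lines: pqkm cayl zeghp qork rutg diroi iohf fjcw lkxy fqxrz hfxn
Hunk 6: at line 2 remove [zeghp,qork,rutg] add [apuo,xsj,pvya] -> 11 lines: pqkm cayl apuo xsj pvya diroi iohf fjcw lkxy fqxrz hfxn
Final line count: 11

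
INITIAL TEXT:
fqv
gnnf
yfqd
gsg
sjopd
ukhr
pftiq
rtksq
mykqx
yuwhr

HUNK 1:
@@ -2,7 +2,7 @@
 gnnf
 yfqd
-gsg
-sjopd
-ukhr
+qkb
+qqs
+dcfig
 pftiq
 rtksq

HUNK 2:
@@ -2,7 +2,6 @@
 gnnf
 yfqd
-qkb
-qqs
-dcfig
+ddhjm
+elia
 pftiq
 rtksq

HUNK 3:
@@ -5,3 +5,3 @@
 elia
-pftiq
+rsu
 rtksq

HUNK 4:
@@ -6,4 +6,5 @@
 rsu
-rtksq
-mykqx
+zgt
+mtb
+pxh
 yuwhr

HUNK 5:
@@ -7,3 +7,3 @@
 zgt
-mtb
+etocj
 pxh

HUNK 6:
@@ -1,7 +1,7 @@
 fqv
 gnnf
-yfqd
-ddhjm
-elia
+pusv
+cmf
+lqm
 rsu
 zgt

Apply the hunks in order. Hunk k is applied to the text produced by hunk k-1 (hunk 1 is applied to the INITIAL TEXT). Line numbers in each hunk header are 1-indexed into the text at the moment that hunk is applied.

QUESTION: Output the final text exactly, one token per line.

Hunk 1: at line 2 remove [gsg,sjopd,ukhr] add [qkb,qqs,dcfig] -> 10 lines: fqv gnnf yfqd qkb qqs dcfig pftiq rtksq mykqx yuwhr
Hunk 2: at line 2 remove [qkb,qqs,dcfig] add [ddhjm,elia] -> 9 lines: fqv gnnf yfqd ddhjm elia pftiq rtksq mykqx yuwhr
Hunk 3: at line 5 remove [pftiq] add [rsu] -> 9 lines: fqv gnnf yfqd ddhjm elia rsu rtksq mykqx yuwhr
Hunk 4: at line 6 remove [rtksq,mykqx] add [zgt,mtb,pxh] -> 10 lines: fqv gnnf yfqd ddhjm elia rsu zgt mtb pxh yuwhr
Hunk 5: at line 7 remove [mtb] add [etocj] -> 10 lines: fqv gnnf yfqd ddhjm elia rsu zgt etocj pxh yuwhr
Hunk 6: at line 1 remove [yfqd,ddhjm,elia] add [pusv,cmf,lqm] -> 10 lines: fqv gnnf pusv cmf lqm rsu zgt etocj pxh yuwhr

Answer: fqv
gnnf
pusv
cmf
lqm
rsu
zgt
etocj
pxh
yuwhr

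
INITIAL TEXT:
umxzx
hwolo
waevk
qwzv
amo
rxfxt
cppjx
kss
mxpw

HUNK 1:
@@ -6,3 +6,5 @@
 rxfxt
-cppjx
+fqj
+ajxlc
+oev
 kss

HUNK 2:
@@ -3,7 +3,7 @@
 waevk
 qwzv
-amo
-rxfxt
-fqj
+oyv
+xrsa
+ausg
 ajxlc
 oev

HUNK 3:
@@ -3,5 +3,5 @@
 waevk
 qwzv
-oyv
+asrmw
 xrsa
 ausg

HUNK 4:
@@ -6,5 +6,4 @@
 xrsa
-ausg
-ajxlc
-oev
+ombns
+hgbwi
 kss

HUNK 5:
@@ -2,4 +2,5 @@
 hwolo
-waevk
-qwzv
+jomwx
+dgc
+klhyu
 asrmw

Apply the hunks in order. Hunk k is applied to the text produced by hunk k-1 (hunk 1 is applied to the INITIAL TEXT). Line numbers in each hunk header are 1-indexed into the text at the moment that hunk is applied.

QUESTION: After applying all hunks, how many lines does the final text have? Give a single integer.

Answer: 11

Derivation:
Hunk 1: at line 6 remove [cppjx] add [fqj,ajxlc,oev] -> 11 lines: umxzx hwolo waevk qwzv amo rxfxt fqj ajxlc oev kss mxpw
Hunk 2: at line 3 remove [amo,rxfxt,fqj] add [oyv,xrsa,ausg] -> 11 lines: umxzx hwolo waevk qwzv oyv xrsa ausg ajxlc oev kss mxpw
Hunk 3: at line 3 remove [oyv] add [asrmw] -> 11 lines: umxzx hwolo waevk qwzv asrmw xrsa ausg ajxlc oev kss mxpw
Hunk 4: at line 6 remove [ausg,ajxlc,oev] add [ombns,hgbwi] -> 10 lines: umxzx hwolo waevk qwzv asrmw xrsa ombns hgbwi kss mxpw
Hunk 5: at line 2 remove [waevk,qwzv] add [jomwx,dgc,klhyu] -> 11 lines: umxzx hwolo jomwx dgc klhyu asrmw xrsa ombns hgbwi kss mxpw
Final line count: 11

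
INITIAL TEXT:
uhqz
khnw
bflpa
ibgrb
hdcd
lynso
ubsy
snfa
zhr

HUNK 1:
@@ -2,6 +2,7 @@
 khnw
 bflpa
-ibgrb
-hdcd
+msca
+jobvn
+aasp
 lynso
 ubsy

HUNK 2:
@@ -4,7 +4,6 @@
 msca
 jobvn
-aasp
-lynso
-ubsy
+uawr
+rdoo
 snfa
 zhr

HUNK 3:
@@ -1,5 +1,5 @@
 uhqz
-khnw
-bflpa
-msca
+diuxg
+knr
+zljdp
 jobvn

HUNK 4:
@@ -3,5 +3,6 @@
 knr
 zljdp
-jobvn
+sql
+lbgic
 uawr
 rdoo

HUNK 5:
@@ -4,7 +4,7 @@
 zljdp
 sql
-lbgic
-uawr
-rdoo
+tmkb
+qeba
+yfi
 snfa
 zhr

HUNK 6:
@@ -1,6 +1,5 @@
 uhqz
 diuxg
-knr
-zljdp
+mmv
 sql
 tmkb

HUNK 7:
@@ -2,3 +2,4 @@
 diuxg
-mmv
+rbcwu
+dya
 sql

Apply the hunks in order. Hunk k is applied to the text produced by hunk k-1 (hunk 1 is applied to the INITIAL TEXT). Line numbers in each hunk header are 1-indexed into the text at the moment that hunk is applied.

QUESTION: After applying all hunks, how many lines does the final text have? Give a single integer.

Hunk 1: at line 2 remove [ibgrb,hdcd] add [msca,jobvn,aasp] -> 10 lines: uhqz khnw bflpa msca jobvn aasp lynso ubsy snfa zhr
Hunk 2: at line 4 remove [aasp,lynso,ubsy] add [uawr,rdoo] -> 9 lines: uhqz khnw bflpa msca jobvn uawr rdoo snfa zhr
Hunk 3: at line 1 remove [khnw,bflpa,msca] add [diuxg,knr,zljdp] -> 9 lines: uhqz diuxg knr zljdp jobvn uawr rdoo snfa zhr
Hunk 4: at line 3 remove [jobvn] add [sql,lbgic] -> 10 lines: uhqz diuxg knr zljdp sql lbgic uawr rdoo snfa zhr
Hunk 5: at line 4 remove [lbgic,uawr,rdoo] add [tmkb,qeba,yfi] -> 10 lines: uhqz diuxg knr zljdp sql tmkb qeba yfi snfa zhr
Hunk 6: at line 1 remove [knr,zljdp] add [mmv] -> 9 lines: uhqz diuxg mmv sql tmkb qeba yfi snfa zhr
Hunk 7: at line 2 remove [mmv] add [rbcwu,dya] -> 10 lines: uhqz diuxg rbcwu dya sql tmkb qeba yfi snfa zhr
Final line count: 10

Answer: 10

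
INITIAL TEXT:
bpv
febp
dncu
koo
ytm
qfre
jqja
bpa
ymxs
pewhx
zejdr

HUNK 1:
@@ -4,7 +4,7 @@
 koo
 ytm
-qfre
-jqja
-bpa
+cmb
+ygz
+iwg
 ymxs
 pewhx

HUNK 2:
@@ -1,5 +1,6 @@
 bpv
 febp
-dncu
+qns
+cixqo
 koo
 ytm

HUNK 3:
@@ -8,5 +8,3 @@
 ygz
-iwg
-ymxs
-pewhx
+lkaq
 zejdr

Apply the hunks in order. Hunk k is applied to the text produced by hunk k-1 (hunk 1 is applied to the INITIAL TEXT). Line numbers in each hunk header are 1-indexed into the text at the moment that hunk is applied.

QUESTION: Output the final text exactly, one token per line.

Hunk 1: at line 4 remove [qfre,jqja,bpa] add [cmb,ygz,iwg] -> 11 lines: bpv febp dncu koo ytm cmb ygz iwg ymxs pewhx zejdr
Hunk 2: at line 1 remove [dncu] add [qns,cixqo] -> 12 lines: bpv febp qns cixqo koo ytm cmb ygz iwg ymxs pewhx zejdr
Hunk 3: at line 8 remove [iwg,ymxs,pewhx] add [lkaq] -> 10 lines: bpv febp qns cixqo koo ytm cmb ygz lkaq zejdr

Answer: bpv
febp
qns
cixqo
koo
ytm
cmb
ygz
lkaq
zejdr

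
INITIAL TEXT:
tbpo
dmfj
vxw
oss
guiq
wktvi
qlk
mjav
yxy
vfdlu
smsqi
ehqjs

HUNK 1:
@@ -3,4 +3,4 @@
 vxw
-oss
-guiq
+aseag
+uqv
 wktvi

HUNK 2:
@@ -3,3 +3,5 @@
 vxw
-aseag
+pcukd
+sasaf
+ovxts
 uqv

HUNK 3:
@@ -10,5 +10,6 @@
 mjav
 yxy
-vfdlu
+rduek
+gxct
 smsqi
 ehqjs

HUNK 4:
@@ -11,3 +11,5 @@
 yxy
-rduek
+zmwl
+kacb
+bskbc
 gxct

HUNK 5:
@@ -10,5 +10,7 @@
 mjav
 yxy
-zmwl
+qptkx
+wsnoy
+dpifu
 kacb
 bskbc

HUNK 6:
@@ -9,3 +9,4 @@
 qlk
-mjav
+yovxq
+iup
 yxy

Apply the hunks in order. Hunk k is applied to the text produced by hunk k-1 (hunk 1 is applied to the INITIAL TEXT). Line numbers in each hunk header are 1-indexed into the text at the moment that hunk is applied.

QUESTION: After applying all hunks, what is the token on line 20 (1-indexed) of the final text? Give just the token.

Answer: ehqjs

Derivation:
Hunk 1: at line 3 remove [oss,guiq] add [aseag,uqv] -> 12 lines: tbpo dmfj vxw aseag uqv wktvi qlk mjav yxy vfdlu smsqi ehqjs
Hunk 2: at line 3 remove [aseag] add [pcukd,sasaf,ovxts] -> 14 lines: tbpo dmfj vxw pcukd sasaf ovxts uqv wktvi qlk mjav yxy vfdlu smsqi ehqjs
Hunk 3: at line 10 remove [vfdlu] add [rduek,gxct] -> 15 lines: tbpo dmfj vxw pcukd sasaf ovxts uqv wktvi qlk mjav yxy rduek gxct smsqi ehqjs
Hunk 4: at line 11 remove [rduek] add [zmwl,kacb,bskbc] -> 17 lines: tbpo dmfj vxw pcukd sasaf ovxts uqv wktvi qlk mjav yxy zmwl kacb bskbc gxct smsqi ehqjs
Hunk 5: at line 10 remove [zmwl] add [qptkx,wsnoy,dpifu] -> 19 lines: tbpo dmfj vxw pcukd sasaf ovxts uqv wktvi qlk mjav yxy qptkx wsnoy dpifu kacb bskbc gxct smsqi ehqjs
Hunk 6: at line 9 remove [mjav] add [yovxq,iup] -> 20 lines: tbpo dmfj vxw pcukd sasaf ovxts uqv wktvi qlk yovxq iup yxy qptkx wsnoy dpifu kacb bskbc gxct smsqi ehqjs
Final line 20: ehqjs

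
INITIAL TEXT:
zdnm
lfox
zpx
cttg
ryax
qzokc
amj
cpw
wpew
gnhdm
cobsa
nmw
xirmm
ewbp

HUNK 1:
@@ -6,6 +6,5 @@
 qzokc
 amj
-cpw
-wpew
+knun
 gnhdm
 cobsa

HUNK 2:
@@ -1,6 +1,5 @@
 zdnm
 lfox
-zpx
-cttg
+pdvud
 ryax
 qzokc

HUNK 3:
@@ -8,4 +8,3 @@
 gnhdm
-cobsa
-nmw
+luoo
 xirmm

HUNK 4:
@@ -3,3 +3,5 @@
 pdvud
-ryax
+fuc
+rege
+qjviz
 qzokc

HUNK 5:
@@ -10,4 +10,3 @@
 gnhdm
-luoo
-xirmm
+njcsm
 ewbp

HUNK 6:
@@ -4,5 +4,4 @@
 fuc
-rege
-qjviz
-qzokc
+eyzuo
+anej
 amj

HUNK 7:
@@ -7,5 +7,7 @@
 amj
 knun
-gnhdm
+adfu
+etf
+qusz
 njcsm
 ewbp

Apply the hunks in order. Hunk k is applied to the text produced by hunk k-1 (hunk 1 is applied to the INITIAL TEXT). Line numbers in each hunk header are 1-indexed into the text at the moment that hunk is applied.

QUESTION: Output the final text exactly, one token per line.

Answer: zdnm
lfox
pdvud
fuc
eyzuo
anej
amj
knun
adfu
etf
qusz
njcsm
ewbp

Derivation:
Hunk 1: at line 6 remove [cpw,wpew] add [knun] -> 13 lines: zdnm lfox zpx cttg ryax qzokc amj knun gnhdm cobsa nmw xirmm ewbp
Hunk 2: at line 1 remove [zpx,cttg] add [pdvud] -> 12 lines: zdnm lfox pdvud ryax qzokc amj knun gnhdm cobsa nmw xirmm ewbp
Hunk 3: at line 8 remove [cobsa,nmw] add [luoo] -> 11 lines: zdnm lfox pdvud ryax qzokc amj knun gnhdm luoo xirmm ewbp
Hunk 4: at line 3 remove [ryax] add [fuc,rege,qjviz] -> 13 lines: zdnm lfox pdvud fuc rege qjviz qzokc amj knun gnhdm luoo xirmm ewbp
Hunk 5: at line 10 remove [luoo,xirmm] add [njcsm] -> 12 lines: zdnm lfox pdvud fuc rege qjviz qzokc amj knun gnhdm njcsm ewbp
Hunk 6: at line 4 remove [rege,qjviz,qzokc] add [eyzuo,anej] -> 11 lines: zdnm lfox pdvud fuc eyzuo anej amj knun gnhdm njcsm ewbp
Hunk 7: at line 7 remove [gnhdm] add [adfu,etf,qusz] -> 13 lines: zdnm lfox pdvud fuc eyzuo anej amj knun adfu etf qusz njcsm ewbp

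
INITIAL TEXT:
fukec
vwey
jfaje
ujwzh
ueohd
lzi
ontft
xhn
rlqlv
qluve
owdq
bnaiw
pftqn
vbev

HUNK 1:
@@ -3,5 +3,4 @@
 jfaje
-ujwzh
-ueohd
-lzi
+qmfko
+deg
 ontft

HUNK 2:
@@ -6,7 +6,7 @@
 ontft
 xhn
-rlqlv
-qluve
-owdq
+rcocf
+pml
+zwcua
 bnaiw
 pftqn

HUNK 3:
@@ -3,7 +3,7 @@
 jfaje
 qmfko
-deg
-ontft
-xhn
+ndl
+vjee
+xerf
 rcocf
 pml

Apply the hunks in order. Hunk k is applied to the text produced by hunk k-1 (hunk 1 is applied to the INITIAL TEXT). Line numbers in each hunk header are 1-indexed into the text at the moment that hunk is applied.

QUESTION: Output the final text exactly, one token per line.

Hunk 1: at line 3 remove [ujwzh,ueohd,lzi] add [qmfko,deg] -> 13 lines: fukec vwey jfaje qmfko deg ontft xhn rlqlv qluve owdq bnaiw pftqn vbev
Hunk 2: at line 6 remove [rlqlv,qluve,owdq] add [rcocf,pml,zwcua] -> 13 lines: fukec vwey jfaje qmfko deg ontft xhn rcocf pml zwcua bnaiw pftqn vbev
Hunk 3: at line 3 remove [deg,ontft,xhn] add [ndl,vjee,xerf] -> 13 lines: fukec vwey jfaje qmfko ndl vjee xerf rcocf pml zwcua bnaiw pftqn vbev

Answer: fukec
vwey
jfaje
qmfko
ndl
vjee
xerf
rcocf
pml
zwcua
bnaiw
pftqn
vbev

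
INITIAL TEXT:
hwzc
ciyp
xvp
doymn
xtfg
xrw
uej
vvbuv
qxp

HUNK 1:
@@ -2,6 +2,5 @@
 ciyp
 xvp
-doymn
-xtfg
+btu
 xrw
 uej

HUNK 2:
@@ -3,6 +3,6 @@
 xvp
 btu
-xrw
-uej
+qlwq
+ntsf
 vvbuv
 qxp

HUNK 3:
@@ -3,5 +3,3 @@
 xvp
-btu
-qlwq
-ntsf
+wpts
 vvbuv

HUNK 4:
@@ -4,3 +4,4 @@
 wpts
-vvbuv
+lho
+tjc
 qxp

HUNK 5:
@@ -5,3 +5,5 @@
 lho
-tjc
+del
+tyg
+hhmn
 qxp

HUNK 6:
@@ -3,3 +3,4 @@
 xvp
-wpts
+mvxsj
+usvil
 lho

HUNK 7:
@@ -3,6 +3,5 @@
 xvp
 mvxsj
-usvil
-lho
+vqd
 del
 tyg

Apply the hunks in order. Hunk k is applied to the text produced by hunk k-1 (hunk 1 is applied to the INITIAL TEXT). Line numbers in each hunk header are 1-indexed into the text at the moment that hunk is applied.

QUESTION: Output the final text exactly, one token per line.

Hunk 1: at line 2 remove [doymn,xtfg] add [btu] -> 8 lines: hwzc ciyp xvp btu xrw uej vvbuv qxp
Hunk 2: at line 3 remove [xrw,uej] add [qlwq,ntsf] -> 8 lines: hwzc ciyp xvp btu qlwq ntsf vvbuv qxp
Hunk 3: at line 3 remove [btu,qlwq,ntsf] add [wpts] -> 6 lines: hwzc ciyp xvp wpts vvbuv qxp
Hunk 4: at line 4 remove [vvbuv] add [lho,tjc] -> 7 lines: hwzc ciyp xvp wpts lho tjc qxp
Hunk 5: at line 5 remove [tjc] add [del,tyg,hhmn] -> 9 lines: hwzc ciyp xvp wpts lho del tyg hhmn qxp
Hunk 6: at line 3 remove [wpts] add [mvxsj,usvil] -> 10 lines: hwzc ciyp xvp mvxsj usvil lho del tyg hhmn qxp
Hunk 7: at line 3 remove [usvil,lho] add [vqd] -> 9 lines: hwzc ciyp xvp mvxsj vqd del tyg hhmn qxp

Answer: hwzc
ciyp
xvp
mvxsj
vqd
del
tyg
hhmn
qxp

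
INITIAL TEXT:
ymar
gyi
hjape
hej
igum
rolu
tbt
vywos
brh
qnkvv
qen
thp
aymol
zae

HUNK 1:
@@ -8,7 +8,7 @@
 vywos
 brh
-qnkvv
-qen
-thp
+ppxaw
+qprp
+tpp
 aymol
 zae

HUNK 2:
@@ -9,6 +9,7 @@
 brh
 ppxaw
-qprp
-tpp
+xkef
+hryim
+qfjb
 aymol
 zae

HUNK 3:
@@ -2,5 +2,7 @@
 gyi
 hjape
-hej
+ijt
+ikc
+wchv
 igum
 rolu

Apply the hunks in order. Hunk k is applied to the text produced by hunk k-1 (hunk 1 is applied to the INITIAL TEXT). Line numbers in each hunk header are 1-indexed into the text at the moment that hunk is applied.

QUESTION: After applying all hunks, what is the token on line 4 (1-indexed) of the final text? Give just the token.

Hunk 1: at line 8 remove [qnkvv,qen,thp] add [ppxaw,qprp,tpp] -> 14 lines: ymar gyi hjape hej igum rolu tbt vywos brh ppxaw qprp tpp aymol zae
Hunk 2: at line 9 remove [qprp,tpp] add [xkef,hryim,qfjb] -> 15 lines: ymar gyi hjape hej igum rolu tbt vywos brh ppxaw xkef hryim qfjb aymol zae
Hunk 3: at line 2 remove [hej] add [ijt,ikc,wchv] -> 17 lines: ymar gyi hjape ijt ikc wchv igum rolu tbt vywos brh ppxaw xkef hryim qfjb aymol zae
Final line 4: ijt

Answer: ijt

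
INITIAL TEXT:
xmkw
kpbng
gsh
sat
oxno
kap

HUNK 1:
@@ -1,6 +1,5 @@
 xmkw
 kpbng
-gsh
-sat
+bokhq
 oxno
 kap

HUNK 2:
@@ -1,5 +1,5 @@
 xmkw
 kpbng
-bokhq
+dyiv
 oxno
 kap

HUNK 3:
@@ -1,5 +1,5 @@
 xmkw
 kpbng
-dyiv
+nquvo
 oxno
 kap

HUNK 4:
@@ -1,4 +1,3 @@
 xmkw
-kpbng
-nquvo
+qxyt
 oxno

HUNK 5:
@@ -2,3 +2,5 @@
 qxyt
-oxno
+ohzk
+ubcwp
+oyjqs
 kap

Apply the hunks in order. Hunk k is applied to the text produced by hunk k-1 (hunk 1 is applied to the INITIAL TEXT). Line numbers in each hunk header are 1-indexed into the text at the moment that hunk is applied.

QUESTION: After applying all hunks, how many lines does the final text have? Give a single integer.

Answer: 6

Derivation:
Hunk 1: at line 1 remove [gsh,sat] add [bokhq] -> 5 lines: xmkw kpbng bokhq oxno kap
Hunk 2: at line 1 remove [bokhq] add [dyiv] -> 5 lines: xmkw kpbng dyiv oxno kap
Hunk 3: at line 1 remove [dyiv] add [nquvo] -> 5 lines: xmkw kpbng nquvo oxno kap
Hunk 4: at line 1 remove [kpbng,nquvo] add [qxyt] -> 4 lines: xmkw qxyt oxno kap
Hunk 5: at line 2 remove [oxno] add [ohzk,ubcwp,oyjqs] -> 6 lines: xmkw qxyt ohzk ubcwp oyjqs kap
Final line count: 6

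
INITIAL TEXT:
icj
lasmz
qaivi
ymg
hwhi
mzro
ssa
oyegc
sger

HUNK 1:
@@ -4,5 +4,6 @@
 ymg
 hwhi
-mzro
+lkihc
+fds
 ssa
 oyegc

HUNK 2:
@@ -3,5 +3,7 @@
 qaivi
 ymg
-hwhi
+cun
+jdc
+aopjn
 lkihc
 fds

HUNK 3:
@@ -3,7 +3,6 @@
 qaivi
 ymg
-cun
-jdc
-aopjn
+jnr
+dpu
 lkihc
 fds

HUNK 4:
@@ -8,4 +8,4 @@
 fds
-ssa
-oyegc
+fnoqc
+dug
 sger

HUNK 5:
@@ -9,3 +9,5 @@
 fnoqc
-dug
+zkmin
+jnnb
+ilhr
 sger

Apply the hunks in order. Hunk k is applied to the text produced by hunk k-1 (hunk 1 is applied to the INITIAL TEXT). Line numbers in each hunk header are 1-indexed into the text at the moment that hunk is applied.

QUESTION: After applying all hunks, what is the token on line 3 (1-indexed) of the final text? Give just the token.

Answer: qaivi

Derivation:
Hunk 1: at line 4 remove [mzro] add [lkihc,fds] -> 10 lines: icj lasmz qaivi ymg hwhi lkihc fds ssa oyegc sger
Hunk 2: at line 3 remove [hwhi] add [cun,jdc,aopjn] -> 12 lines: icj lasmz qaivi ymg cun jdc aopjn lkihc fds ssa oyegc sger
Hunk 3: at line 3 remove [cun,jdc,aopjn] add [jnr,dpu] -> 11 lines: icj lasmz qaivi ymg jnr dpu lkihc fds ssa oyegc sger
Hunk 4: at line 8 remove [ssa,oyegc] add [fnoqc,dug] -> 11 lines: icj lasmz qaivi ymg jnr dpu lkihc fds fnoqc dug sger
Hunk 5: at line 9 remove [dug] add [zkmin,jnnb,ilhr] -> 13 lines: icj lasmz qaivi ymg jnr dpu lkihc fds fnoqc zkmin jnnb ilhr sger
Final line 3: qaivi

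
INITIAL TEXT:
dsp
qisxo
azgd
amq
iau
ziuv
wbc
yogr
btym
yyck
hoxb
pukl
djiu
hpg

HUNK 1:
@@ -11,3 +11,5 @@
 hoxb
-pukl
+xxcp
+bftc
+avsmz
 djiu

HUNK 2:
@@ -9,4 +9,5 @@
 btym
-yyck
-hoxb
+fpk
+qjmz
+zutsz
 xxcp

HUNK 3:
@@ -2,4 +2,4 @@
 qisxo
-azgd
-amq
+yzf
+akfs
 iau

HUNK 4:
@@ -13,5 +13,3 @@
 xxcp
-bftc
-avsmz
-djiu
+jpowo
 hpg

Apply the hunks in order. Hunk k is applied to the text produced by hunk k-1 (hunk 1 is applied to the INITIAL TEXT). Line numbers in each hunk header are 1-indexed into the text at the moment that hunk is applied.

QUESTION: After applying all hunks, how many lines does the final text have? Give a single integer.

Hunk 1: at line 11 remove [pukl] add [xxcp,bftc,avsmz] -> 16 lines: dsp qisxo azgd amq iau ziuv wbc yogr btym yyck hoxb xxcp bftc avsmz djiu hpg
Hunk 2: at line 9 remove [yyck,hoxb] add [fpk,qjmz,zutsz] -> 17 lines: dsp qisxo azgd amq iau ziuv wbc yogr btym fpk qjmz zutsz xxcp bftc avsmz djiu hpg
Hunk 3: at line 2 remove [azgd,amq] add [yzf,akfs] -> 17 lines: dsp qisxo yzf akfs iau ziuv wbc yogr btym fpk qjmz zutsz xxcp bftc avsmz djiu hpg
Hunk 4: at line 13 remove [bftc,avsmz,djiu] add [jpowo] -> 15 lines: dsp qisxo yzf akfs iau ziuv wbc yogr btym fpk qjmz zutsz xxcp jpowo hpg
Final line count: 15

Answer: 15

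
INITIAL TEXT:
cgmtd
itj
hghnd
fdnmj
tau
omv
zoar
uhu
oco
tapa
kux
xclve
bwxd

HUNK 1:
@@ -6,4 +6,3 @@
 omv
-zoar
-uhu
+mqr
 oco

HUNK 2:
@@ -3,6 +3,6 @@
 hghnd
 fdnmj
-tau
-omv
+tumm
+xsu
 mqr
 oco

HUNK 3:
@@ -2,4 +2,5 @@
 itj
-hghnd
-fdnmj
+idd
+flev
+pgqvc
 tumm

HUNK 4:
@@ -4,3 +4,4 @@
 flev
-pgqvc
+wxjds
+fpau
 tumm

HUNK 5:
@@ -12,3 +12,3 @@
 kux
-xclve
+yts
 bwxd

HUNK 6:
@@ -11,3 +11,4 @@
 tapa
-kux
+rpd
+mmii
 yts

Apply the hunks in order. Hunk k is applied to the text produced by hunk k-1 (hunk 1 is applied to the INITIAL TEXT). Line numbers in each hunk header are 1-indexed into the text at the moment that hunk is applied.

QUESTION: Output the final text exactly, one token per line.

Hunk 1: at line 6 remove [zoar,uhu] add [mqr] -> 12 lines: cgmtd itj hghnd fdnmj tau omv mqr oco tapa kux xclve bwxd
Hunk 2: at line 3 remove [tau,omv] add [tumm,xsu] -> 12 lines: cgmtd itj hghnd fdnmj tumm xsu mqr oco tapa kux xclve bwxd
Hunk 3: at line 2 remove [hghnd,fdnmj] add [idd,flev,pgqvc] -> 13 lines: cgmtd itj idd flev pgqvc tumm xsu mqr oco tapa kux xclve bwxd
Hunk 4: at line 4 remove [pgqvc] add [wxjds,fpau] -> 14 lines: cgmtd itj idd flev wxjds fpau tumm xsu mqr oco tapa kux xclve bwxd
Hunk 5: at line 12 remove [xclve] add [yts] -> 14 lines: cgmtd itj idd flev wxjds fpau tumm xsu mqr oco tapa kux yts bwxd
Hunk 6: at line 11 remove [kux] add [rpd,mmii] -> 15 lines: cgmtd itj idd flev wxjds fpau tumm xsu mqr oco tapa rpd mmii yts bwxd

Answer: cgmtd
itj
idd
flev
wxjds
fpau
tumm
xsu
mqr
oco
tapa
rpd
mmii
yts
bwxd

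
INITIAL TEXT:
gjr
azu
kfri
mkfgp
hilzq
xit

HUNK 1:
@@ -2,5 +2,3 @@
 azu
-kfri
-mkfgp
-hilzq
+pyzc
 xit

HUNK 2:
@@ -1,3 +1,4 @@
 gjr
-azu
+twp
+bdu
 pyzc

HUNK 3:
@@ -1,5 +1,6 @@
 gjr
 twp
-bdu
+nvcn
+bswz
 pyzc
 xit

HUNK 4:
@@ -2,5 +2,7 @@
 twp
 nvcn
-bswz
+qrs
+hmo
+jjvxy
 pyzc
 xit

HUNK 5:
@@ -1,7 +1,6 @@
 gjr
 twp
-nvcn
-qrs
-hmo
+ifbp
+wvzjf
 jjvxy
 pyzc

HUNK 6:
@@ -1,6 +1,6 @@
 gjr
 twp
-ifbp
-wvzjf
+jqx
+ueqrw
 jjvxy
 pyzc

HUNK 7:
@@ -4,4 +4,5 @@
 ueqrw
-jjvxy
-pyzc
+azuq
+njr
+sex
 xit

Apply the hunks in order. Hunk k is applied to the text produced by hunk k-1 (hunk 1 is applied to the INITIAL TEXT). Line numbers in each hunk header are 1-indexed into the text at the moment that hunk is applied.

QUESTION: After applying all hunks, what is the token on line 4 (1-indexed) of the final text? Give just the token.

Hunk 1: at line 2 remove [kfri,mkfgp,hilzq] add [pyzc] -> 4 lines: gjr azu pyzc xit
Hunk 2: at line 1 remove [azu] add [twp,bdu] -> 5 lines: gjr twp bdu pyzc xit
Hunk 3: at line 1 remove [bdu] add [nvcn,bswz] -> 6 lines: gjr twp nvcn bswz pyzc xit
Hunk 4: at line 2 remove [bswz] add [qrs,hmo,jjvxy] -> 8 lines: gjr twp nvcn qrs hmo jjvxy pyzc xit
Hunk 5: at line 1 remove [nvcn,qrs,hmo] add [ifbp,wvzjf] -> 7 lines: gjr twp ifbp wvzjf jjvxy pyzc xit
Hunk 6: at line 1 remove [ifbp,wvzjf] add [jqx,ueqrw] -> 7 lines: gjr twp jqx ueqrw jjvxy pyzc xit
Hunk 7: at line 4 remove [jjvxy,pyzc] add [azuq,njr,sex] -> 8 lines: gjr twp jqx ueqrw azuq njr sex xit
Final line 4: ueqrw

Answer: ueqrw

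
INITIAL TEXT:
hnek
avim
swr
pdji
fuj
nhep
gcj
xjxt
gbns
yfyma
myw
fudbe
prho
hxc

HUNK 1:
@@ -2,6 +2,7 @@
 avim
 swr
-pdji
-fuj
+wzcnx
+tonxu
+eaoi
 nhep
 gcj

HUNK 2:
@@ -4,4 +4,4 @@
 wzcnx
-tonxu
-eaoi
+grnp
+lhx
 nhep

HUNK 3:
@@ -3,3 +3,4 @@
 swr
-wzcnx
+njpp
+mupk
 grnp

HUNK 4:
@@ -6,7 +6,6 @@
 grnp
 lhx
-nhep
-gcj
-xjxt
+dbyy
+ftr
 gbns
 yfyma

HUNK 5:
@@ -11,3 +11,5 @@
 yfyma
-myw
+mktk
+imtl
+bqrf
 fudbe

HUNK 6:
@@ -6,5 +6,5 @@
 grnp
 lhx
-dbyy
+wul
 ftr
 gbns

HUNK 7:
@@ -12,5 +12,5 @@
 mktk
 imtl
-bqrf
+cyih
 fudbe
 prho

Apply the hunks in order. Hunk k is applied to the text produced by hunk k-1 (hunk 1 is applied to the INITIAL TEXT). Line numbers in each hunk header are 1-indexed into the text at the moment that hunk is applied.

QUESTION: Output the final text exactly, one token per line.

Hunk 1: at line 2 remove [pdji,fuj] add [wzcnx,tonxu,eaoi] -> 15 lines: hnek avim swr wzcnx tonxu eaoi nhep gcj xjxt gbns yfyma myw fudbe prho hxc
Hunk 2: at line 4 remove [tonxu,eaoi] add [grnp,lhx] -> 15 lines: hnek avim swr wzcnx grnp lhx nhep gcj xjxt gbns yfyma myw fudbe prho hxc
Hunk 3: at line 3 remove [wzcnx] add [njpp,mupk] -> 16 lines: hnek avim swr njpp mupk grnp lhx nhep gcj xjxt gbns yfyma myw fudbe prho hxc
Hunk 4: at line 6 remove [nhep,gcj,xjxt] add [dbyy,ftr] -> 15 lines: hnek avim swr njpp mupk grnp lhx dbyy ftr gbns yfyma myw fudbe prho hxc
Hunk 5: at line 11 remove [myw] add [mktk,imtl,bqrf] -> 17 lines: hnek avim swr njpp mupk grnp lhx dbyy ftr gbns yfyma mktk imtl bqrf fudbe prho hxc
Hunk 6: at line 6 remove [dbyy] add [wul] -> 17 lines: hnek avim swr njpp mupk grnp lhx wul ftr gbns yfyma mktk imtl bqrf fudbe prho hxc
Hunk 7: at line 12 remove [bqrf] add [cyih] -> 17 lines: hnek avim swr njpp mupk grnp lhx wul ftr gbns yfyma mktk imtl cyih fudbe prho hxc

Answer: hnek
avim
swr
njpp
mupk
grnp
lhx
wul
ftr
gbns
yfyma
mktk
imtl
cyih
fudbe
prho
hxc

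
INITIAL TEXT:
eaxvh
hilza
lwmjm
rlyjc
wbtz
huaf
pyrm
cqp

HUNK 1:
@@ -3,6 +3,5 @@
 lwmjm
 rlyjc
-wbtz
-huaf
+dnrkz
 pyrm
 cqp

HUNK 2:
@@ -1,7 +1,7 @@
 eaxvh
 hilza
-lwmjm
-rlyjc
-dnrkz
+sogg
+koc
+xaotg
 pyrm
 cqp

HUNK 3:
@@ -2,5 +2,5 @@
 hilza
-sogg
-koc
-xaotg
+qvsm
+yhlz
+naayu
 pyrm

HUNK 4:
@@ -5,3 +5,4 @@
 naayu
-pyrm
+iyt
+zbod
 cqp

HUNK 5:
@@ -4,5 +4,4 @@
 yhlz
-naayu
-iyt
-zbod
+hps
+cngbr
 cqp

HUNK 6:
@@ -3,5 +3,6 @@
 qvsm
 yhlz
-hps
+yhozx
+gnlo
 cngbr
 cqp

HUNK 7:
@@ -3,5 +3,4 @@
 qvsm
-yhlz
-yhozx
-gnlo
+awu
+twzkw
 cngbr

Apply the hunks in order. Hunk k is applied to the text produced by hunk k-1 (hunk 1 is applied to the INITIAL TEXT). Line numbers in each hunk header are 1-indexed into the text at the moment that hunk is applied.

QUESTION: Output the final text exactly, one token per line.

Hunk 1: at line 3 remove [wbtz,huaf] add [dnrkz] -> 7 lines: eaxvh hilza lwmjm rlyjc dnrkz pyrm cqp
Hunk 2: at line 1 remove [lwmjm,rlyjc,dnrkz] add [sogg,koc,xaotg] -> 7 lines: eaxvh hilza sogg koc xaotg pyrm cqp
Hunk 3: at line 2 remove [sogg,koc,xaotg] add [qvsm,yhlz,naayu] -> 7 lines: eaxvh hilza qvsm yhlz naayu pyrm cqp
Hunk 4: at line 5 remove [pyrm] add [iyt,zbod] -> 8 lines: eaxvh hilza qvsm yhlz naayu iyt zbod cqp
Hunk 5: at line 4 remove [naayu,iyt,zbod] add [hps,cngbr] -> 7 lines: eaxvh hilza qvsm yhlz hps cngbr cqp
Hunk 6: at line 3 remove [hps] add [yhozx,gnlo] -> 8 lines: eaxvh hilza qvsm yhlz yhozx gnlo cngbr cqp
Hunk 7: at line 3 remove [yhlz,yhozx,gnlo] add [awu,twzkw] -> 7 lines: eaxvh hilza qvsm awu twzkw cngbr cqp

Answer: eaxvh
hilza
qvsm
awu
twzkw
cngbr
cqp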